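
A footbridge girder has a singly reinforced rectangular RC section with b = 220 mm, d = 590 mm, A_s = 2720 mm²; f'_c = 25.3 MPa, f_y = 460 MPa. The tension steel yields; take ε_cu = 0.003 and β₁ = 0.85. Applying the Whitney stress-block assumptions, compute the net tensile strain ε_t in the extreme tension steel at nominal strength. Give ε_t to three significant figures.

ε_t ≈ 0.00269

a = A_s f_y/(0.85 f'_c b) = 264.46 mm.
β₁ = 0.85, so c = a/β₁ = 264.46/0.85 = 311.13 mm.
From the linear strain diagram with ε_cu = 0.003: ε_t = 0.003 (d − c)/c = 0.003 × (590 − 311.13)/311.13 = 0.00269.
ε_t < 0.004 — the section is over-reinforced for flexure under ACI limits.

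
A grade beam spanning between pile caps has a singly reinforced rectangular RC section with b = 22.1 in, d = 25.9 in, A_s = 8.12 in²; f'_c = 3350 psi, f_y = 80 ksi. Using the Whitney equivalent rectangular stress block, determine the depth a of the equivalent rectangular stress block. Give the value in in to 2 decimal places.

T = A_s f_y = 8.12 × 80 = 649.6 kips.
a = T/(0.85 f'_c b) = 649.6/(0.85 × 3.35 × 22.1) = 10.32 in.

a ≈ 10.32 in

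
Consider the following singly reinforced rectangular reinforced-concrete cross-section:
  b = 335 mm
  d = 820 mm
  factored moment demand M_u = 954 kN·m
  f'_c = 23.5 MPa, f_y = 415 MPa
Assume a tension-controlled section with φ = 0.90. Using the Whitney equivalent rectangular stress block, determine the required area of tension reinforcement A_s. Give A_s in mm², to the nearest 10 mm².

M_n = M_u/φ = 954/0.90 = 1060 kN·m.
With M_n = 0.85 f'_c a b (d − a/2), solve the quadratic for a:
a = d − √(d² − 2M_n/(0.85 f'_c b)) = 820 − √(820² − 2 × 1060×10⁶/(0.85 × 23.5 × 335)) = 223.69 mm.
A_s = 0.85 f'_c a b / f_y = 0.85 × 23.5 × 223.69 × 335 / 415 = 3606.9 mm².

A_s ≈ 3610 mm²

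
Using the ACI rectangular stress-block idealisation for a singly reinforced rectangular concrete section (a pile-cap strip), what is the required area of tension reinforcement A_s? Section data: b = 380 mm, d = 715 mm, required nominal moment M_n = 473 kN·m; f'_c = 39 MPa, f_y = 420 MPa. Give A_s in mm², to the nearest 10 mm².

A_s ≈ 1640 mm²

With M_n = 0.85 f'_c a b (d − a/2), solve the quadratic for a:
a = d − √(d² − 2M_n/(0.85 f'_c b)) = 715 − √(715² − 2 × 473×10⁶/(0.85 × 39 × 380)) = 54.60 mm.
A_s = 0.85 f'_c a b / f_y = 0.85 × 39 × 54.60 × 380 / 420 = 1637.6 mm².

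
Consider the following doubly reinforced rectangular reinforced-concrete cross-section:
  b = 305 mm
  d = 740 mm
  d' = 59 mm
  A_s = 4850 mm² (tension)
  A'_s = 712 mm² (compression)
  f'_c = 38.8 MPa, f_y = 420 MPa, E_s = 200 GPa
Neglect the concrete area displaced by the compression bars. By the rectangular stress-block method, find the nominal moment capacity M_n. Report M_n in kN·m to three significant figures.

Assume both tension and compression steel yield.
Net tension couple steel: A_s − A'_s = 4138 mm².
a = (A_s − A'_s) f_y / (0.85 f'_c b) = 1737960/(0.85 × 38.8 × 305) = 172.78 mm.
c = a/β₁ = 172.78/0.773 = 223.52 mm; ε'_s = 0.003(c − d')/c = 0.0022 ≥ f_y/E_s = 0.0021, so compression steel does yield.
M_n = (A_s − A'_s) f_y (d − a/2) + A'_s f_y (d − d') = [1737960 × (740 − 86.39) + 299040 × (740 − 59)] × 10⁻⁶ = 1135.95 + 203.65 = 1339.60 kN·m.

M_n ≈ 1340 kN·m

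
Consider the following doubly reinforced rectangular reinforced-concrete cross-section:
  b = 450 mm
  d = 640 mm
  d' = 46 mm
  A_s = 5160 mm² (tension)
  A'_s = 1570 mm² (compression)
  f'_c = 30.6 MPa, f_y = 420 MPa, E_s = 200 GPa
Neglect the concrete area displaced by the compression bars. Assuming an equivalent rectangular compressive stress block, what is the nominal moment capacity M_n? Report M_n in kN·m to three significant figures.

Assume both tension and compression steel yield.
Net tension couple steel: A_s − A'_s = 3590 mm².
a = (A_s − A'_s) f_y / (0.85 f'_c b) = 1507800/(0.85 × 30.6 × 450) = 128.82 mm.
c = a/β₁ = 128.82/0.831 = 155.02 mm; ε'_s = 0.003(c − d')/c = 0.0021 ≥ f_y/E_s = 0.0021, so compression steel does yield.
M_n = (A_s − A'_s) f_y (d − a/2) + A'_s f_y (d − d') = [1507800 × (640 − 64.41) + 659400 × (640 − 46)] × 10⁻⁶ = 867.87 + 391.68 = 1259.55 kN·m.

M_n ≈ 1260 kN·m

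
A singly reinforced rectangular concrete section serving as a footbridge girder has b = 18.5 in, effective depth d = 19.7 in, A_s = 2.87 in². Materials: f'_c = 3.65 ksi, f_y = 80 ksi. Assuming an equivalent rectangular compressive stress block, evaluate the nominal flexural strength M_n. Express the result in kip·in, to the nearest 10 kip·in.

M_n ≈ 4060 kip·in

T = A_s f_y = 2.87 × 80 = 229.6 kips.
a = T/(0.85 f'_c b) = 229.6/(0.85 × 3.65 × 18.5) = 4.000 in.
M_n = T(d − a/2) = 229.6 × (19.7 − 2) = 4063.9 kip·in.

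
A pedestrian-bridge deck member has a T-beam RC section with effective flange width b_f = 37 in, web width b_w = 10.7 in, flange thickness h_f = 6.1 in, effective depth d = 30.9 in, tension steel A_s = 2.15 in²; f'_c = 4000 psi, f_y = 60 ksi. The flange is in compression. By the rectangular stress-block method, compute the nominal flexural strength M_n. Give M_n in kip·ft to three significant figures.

M_n ≈ 327 kip·ft

Tension: T = A_s f_y = 2.15 × 60 = 129 kips.
Try a within the flange: a = T/(0.85 f'_c b_f) = 129/(0.85 × 4 × 37) = 1.025 in.
Since a = 1.025 ≤ h_f = 6.1 in, the stress block lies entirely in the flange; analyse as a rectangular beam of width b_f.
M_n = T(d − a/2) = 129 × (30.9 − 0.5125) = 3920.0 kip·in.
M_n = 3920.0/12 = 326.67 kip·ft.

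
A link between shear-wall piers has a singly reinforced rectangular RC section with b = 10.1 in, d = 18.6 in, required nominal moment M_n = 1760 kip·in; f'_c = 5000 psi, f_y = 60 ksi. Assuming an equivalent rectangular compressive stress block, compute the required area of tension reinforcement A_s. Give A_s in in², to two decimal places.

From M_n = 0.85 f'_c a b (d − a/2):
a = d − √(d² − 2M_n/(0.85 f'_c b)) = 18.6 − √(18.6² − 2 × 1760/(0.85 × 5 × 10.1)) = 2.353 in.
A_s = 0.85 f'_c a b / f_y = 0.85 × 5 × 2.353 × 10.1 / 60 = 1.683 in².

A_s ≈ 1.68 in²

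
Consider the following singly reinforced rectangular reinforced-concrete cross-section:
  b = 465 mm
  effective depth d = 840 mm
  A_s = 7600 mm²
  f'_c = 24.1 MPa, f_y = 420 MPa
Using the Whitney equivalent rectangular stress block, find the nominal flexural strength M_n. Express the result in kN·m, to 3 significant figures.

M_n ≈ 2150 kN·m

T = A_s f_y = 7600 × 420 = 3192000 N = 3192 kN.
From C = T: a = T/(0.85 f'_c b) = 3192000/(0.85 × 24.1 × 465) = 335.10 mm.
M_n = T(d − a/2) = 3192 kN × (840 − 167.55) mm = 2146.46 kN·m.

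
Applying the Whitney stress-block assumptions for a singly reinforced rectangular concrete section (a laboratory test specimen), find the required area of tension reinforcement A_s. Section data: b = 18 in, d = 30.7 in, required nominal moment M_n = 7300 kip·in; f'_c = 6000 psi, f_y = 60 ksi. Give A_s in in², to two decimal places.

A_s ≈ 4.15 in²

From M_n = 0.85 f'_c a b (d − a/2):
a = d − √(d² − 2M_n/(0.85 f'_c b)) = 30.7 − √(30.7² − 2 × 7300/(0.85 × 6 × 18)) = 2.710 in.
A_s = 0.85 f'_c a b / f_y = 0.85 × 6 × 2.710 × 18 / 60 = 4.146 in².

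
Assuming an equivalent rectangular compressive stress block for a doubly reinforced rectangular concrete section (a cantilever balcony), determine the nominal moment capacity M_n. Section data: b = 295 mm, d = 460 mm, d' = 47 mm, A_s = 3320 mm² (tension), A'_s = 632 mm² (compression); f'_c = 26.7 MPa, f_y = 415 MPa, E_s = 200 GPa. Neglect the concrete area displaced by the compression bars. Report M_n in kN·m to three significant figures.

M_n ≈ 529 kN·m

Assume both tension and compression steel yield.
Net tension couple steel: A_s − A'_s = 2688 mm².
a = (A_s − A'_s) f_y / (0.85 f'_c b) = 1115520/(0.85 × 26.7 × 295) = 166.62 mm.
c = a/β₁ = 166.62/0.85 = 196.02 mm; ε'_s = 0.003(c − d')/c = 0.0023 ≥ f_y/E_s = 0.0021, so compression steel does yield.
M_n = (A_s − A'_s) f_y (d − a/2) + A'_s f_y (d − d') = [1115520 × (460 − 83.31) + 262280 × (460 − 47)] × 10⁻⁶ = 420.21 + 108.32 = 528.53 kN·m.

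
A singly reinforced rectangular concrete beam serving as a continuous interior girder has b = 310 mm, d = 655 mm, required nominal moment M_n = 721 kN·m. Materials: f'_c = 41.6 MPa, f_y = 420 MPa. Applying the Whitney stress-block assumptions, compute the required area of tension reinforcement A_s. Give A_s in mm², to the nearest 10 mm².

With M_n = 0.85 f'_c a b (d − a/2), solve the quadratic for a:
a = d − √(d² − 2M_n/(0.85 f'_c b)) = 655 − √(655² − 2 × 721×10⁶/(0.85 × 41.6 × 310)) = 109.59 mm.
A_s = 0.85 f'_c a b / f_y = 0.85 × 41.6 × 109.59 × 310 / 420 = 2860.2 mm².

A_s ≈ 2860 mm²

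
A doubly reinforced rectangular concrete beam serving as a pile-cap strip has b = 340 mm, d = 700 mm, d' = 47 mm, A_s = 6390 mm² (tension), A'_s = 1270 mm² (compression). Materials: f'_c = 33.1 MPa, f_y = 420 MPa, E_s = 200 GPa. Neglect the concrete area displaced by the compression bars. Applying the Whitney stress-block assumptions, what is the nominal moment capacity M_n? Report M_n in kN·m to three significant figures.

Assume both tension and compression steel yield.
Net tension couple steel: A_s − A'_s = 5120 mm².
a = (A_s − A'_s) f_y / (0.85 f'_c b) = 2150400/(0.85 × 33.1 × 340) = 224.80 mm.
c = a/β₁ = 224.80/0.814 = 276.17 mm; ε'_s = 0.003(c − d')/c = 0.0025 ≥ f_y/E_s = 0.0021, so compression steel does yield.
M_n = (A_s − A'_s) f_y (d − a/2) + A'_s f_y (d − d') = [2150400 × (700 − 112.4) + 533400 × (700 − 47)] × 10⁻⁶ = 1263.58 + 348.31 = 1611.89 kN·m.

M_n ≈ 1610 kN·m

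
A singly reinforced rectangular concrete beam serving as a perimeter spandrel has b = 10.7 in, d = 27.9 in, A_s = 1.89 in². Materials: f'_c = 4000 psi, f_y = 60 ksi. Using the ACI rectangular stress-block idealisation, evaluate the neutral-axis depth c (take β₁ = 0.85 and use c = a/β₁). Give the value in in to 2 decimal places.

c ≈ 3.67 in

T = A_s f_y = 1.89 × 60 = 113.4 kips.
a = T/(0.85 f'_c b) = 113.4/(0.85 × 4 × 10.7) = 3.1171 in.
With β₁ = 0.85, c = a/β₁ = 3.1171/0.85 = 3.67 in.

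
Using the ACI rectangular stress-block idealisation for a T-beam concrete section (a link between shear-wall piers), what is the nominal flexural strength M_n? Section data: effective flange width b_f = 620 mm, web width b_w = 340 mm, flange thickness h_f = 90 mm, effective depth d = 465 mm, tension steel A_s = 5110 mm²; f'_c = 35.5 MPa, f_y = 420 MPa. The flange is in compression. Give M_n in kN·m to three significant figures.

Tension: T = A_s f_y = 5110 × 420 = 2146200 N.
Try a within the flange: a = T/(0.85 f'_c b_f) = 2146200/(0.85 × 35.5 × 620) = 114.72 mm.
a = 114.72 > h_f = 90 mm: the block extends into the web. Split into flange-overhang and web parts.
C_f = 0.85 f'_c (b_f − b_w) h_f = 0.85 × 35.5 × (620 − 340) × 90 = 760410 N.
Remaining web compression depth: a_w = (T − C_f)/(0.85 f'_c b_w) = (2146200 − 760410)/(0.85 × 35.5 × 340) = 135.07 mm.
M_n = C_f(d − h_f/2) + (T − C_f)(d − a_w/2) = 760410 × (465 − 45) + 1385790 × (465 − 67.535) = 319.37 + 550.80 = 870.17 × 10⁶ N·mm.
M_n = 870.17 kN·m.

M_n ≈ 870 kN·m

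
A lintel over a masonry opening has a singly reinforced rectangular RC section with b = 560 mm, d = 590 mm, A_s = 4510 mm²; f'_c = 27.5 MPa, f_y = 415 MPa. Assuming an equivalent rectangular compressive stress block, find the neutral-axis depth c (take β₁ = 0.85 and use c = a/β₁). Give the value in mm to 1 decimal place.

T = A_s f_y = 4510 × 415 = 1871650 N = 1871.65 kN.
Setting C = 0.85 f'_c a b equal to T: a = 1871650/(0.85 × 27.5 × 560) = 142.983 mm.
With β₁ = 0.85, c = a/β₁ = 142.983/0.85 = 168.2 mm.

c ≈ 168.2 mm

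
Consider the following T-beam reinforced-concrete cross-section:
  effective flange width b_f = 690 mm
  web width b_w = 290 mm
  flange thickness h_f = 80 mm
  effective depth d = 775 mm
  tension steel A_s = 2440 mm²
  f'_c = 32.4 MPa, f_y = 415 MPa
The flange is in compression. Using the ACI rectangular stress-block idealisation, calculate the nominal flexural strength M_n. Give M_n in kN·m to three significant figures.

Tension: T = A_s f_y = 2440 × 415 = 1012600 N.
Try a within the flange: a = T/(0.85 f'_c b_f) = 1012600/(0.85 × 32.4 × 690) = 53.29 mm.
Since a = 53.29 ≤ h_f = 80 mm, the stress block lies entirely in the flange; analyse as a rectangular beam of width b_f.
M_n = T(d − a/2) = 1012600 × (775 − 26.645) = 757.78 × 10⁶ N·mm.
M_n = 757.78 kN·m.

M_n ≈ 758 kN·m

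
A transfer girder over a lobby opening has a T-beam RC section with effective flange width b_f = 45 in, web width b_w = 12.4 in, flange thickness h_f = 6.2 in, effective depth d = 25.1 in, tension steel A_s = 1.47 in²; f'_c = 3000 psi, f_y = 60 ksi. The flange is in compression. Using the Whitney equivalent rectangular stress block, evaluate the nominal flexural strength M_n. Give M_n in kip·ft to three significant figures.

M_n ≈ 182 kip·ft

Tension: T = A_s f_y = 1.47 × 60 = 88.2 kips.
Try a within the flange: a = T/(0.85 f'_c b_f) = 88.2/(0.85 × 3 × 45) = 0.769 in.
Since a = 0.769 ≤ h_f = 6.2 in, the stress block lies entirely in the flange; analyse as a rectangular beam of width b_f.
M_n = T(d − a/2) = 88.2 × (25.1 − 0.3845) = 2179.9 kip·in.
M_n = 2179.9/12 = 181.66 kip·ft.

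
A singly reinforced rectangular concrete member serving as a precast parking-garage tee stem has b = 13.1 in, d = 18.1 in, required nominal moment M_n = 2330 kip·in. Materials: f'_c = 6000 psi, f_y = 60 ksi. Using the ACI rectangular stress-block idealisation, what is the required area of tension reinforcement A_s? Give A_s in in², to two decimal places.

A_s ≈ 2.27 in²

From M_n = 0.85 f'_c a b (d − a/2):
a = d − √(d² − 2M_n/(0.85 f'_c b)) = 18.1 − √(18.1² − 2 × 2330/(0.85 × 6 × 13.1)) = 2.042 in.
A_s = 0.85 f'_c a b / f_y = 0.85 × 6 × 2.042 × 13.1 / 60 = 2.274 in².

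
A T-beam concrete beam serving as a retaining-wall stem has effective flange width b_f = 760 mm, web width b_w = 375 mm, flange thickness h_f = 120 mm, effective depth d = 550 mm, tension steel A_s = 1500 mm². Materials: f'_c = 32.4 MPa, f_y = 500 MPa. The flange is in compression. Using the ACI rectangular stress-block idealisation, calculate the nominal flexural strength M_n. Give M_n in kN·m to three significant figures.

Tension: T = A_s f_y = 1500 × 500 = 750000 N.
Try a within the flange: a = T/(0.85 f'_c b_f) = 750000/(0.85 × 32.4 × 760) = 35.83 mm.
Since a = 35.83 ≤ h_f = 120 mm, the stress block lies entirely in the flange; analyse as a rectangular beam of width b_f.
M_n = T(d − a/2) = 750000 × (550 − 17.915) = 399.06 × 10⁶ N·mm.
M_n = 399.06 kN·m.

M_n ≈ 399 kN·m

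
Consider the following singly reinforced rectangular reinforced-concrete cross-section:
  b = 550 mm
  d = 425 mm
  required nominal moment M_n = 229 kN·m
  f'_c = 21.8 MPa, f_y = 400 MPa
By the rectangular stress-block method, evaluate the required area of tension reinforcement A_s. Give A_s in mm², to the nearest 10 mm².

A_s ≈ 1440 mm²

With M_n = 0.85 f'_c a b (d − a/2), solve the quadratic for a:
a = d − √(d² − 2M_n/(0.85 f'_c b)) = 425 − √(425² − 2 × 229×10⁶/(0.85 × 21.8 × 550)) = 56.64 mm.
A_s = 0.85 f'_c a b / f_y = 0.85 × 21.8 × 56.64 × 550 / 400 = 1443.1 mm².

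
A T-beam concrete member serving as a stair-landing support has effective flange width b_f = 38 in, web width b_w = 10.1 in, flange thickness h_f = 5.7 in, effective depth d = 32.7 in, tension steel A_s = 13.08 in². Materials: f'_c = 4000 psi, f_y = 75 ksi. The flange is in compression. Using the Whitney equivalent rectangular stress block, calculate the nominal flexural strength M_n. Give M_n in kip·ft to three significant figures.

M_n ≈ 2310 kip·ft

Tension: T = A_s f_y = 13.08 × 75 = 981 kips.
Try a within the flange: a = T/(0.85 f'_c b_f) = 981/(0.85 × 4 × 38) = 7.593 in.
a = 7.593 > h_f = 5.7 in: the block extends into the web. Split into flange-overhang and web parts.
C_f = 0.85 f'_c (b_f − b_w) h_f = 0.85 × 4 × (38 − 10.1) × 5.7 = 540.7 kips.
Remaining web compression depth: a_w = (T − C_f)/(0.85 f'_c b_w) = (981 − 540.7)/(0.85 × 4 × 10.1) = 12.822 in.
M_n = C_f(d − h_f/2) + (T − C_f)(d − a_w/2) = 540.7 × (32.7 − 2.85) + 440.3 × (32.7 − 6.411) = 16139.9 + 11575.0 = 27714.9 kip·in.
M_n = 27714.9/12 = 2309.58 kip·ft.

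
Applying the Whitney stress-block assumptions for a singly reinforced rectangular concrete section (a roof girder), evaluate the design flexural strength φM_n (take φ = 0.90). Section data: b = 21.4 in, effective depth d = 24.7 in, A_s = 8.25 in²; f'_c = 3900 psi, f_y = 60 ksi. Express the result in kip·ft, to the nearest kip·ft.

T = A_s f_y = 8.25 × 60 = 495 kips.
a = T/(0.85 f'_c b) = 495/(0.85 × 3.9 × 21.4) = 6.978 in.
M_n = T(d − a/2) = 495 × (24.7 − 3.489) = 10499.4 kip·in = 10499.4/12 = 874.95 kip·ft.
φM_n = 0.90 × 874.95 = 787.46 kip·ft.

φM_n ≈ 787 kip·ft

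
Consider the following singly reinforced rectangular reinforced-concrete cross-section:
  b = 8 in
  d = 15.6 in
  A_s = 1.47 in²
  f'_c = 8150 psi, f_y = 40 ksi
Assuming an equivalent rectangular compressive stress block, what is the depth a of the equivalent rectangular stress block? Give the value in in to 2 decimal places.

T = A_s f_y = 1.47 × 40 = 58.8 kips.
a = T/(0.85 f'_c b) = 58.8/(0.85 × 8.15 × 8) = 1.06 in.

a ≈ 1.06 in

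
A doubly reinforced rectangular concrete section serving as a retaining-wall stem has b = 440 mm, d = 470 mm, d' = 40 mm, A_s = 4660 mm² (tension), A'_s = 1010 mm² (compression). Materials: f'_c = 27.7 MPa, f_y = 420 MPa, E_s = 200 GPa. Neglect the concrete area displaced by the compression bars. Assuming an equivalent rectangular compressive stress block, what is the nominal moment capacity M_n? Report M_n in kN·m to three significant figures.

M_n ≈ 789 kN·m

Assume both tension and compression steel yield.
Net tension couple steel: A_s − A'_s = 3650 mm².
a = (A_s − A'_s) f_y / (0.85 f'_c b) = 1533000/(0.85 × 27.7 × 440) = 147.98 mm.
c = a/β₁ = 147.98/0.85 = 174.09 mm; ε'_s = 0.003(c − d')/c = 0.0023 ≥ f_y/E_s = 0.0021, so compression steel does yield.
M_n = (A_s − A'_s) f_y (d − a/2) + A'_s f_y (d − d') = [1533000 × (470 − 73.99) + 424200 × (470 − 40)] × 10⁻⁶ = 607.08 + 182.41 = 789.49 kN·m.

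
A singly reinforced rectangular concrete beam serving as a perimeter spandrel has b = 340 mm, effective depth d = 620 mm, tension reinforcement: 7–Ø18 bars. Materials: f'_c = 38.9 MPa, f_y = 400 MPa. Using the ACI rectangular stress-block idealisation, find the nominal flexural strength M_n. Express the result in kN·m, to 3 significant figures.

M_n ≈ 418 kN·m

A_s = 7 × 254 = 1778 mm².
T = A_s f_y = 1778 × 400 = 711200 N = 711.2 kN.
From C = T: a = T/(0.85 f'_c b) = 711200/(0.85 × 38.9 × 340) = 63.26 mm.
M_n = T(d − a/2) = 711.2 kN × (620 − 31.63) mm = 418.45 kN·m.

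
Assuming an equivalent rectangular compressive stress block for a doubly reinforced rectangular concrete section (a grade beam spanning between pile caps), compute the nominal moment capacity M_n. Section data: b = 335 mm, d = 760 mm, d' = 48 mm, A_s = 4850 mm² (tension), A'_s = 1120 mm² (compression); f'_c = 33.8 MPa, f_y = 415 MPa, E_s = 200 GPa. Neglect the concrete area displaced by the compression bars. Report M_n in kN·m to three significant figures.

M_n ≈ 1380 kN·m

Assume both tension and compression steel yield.
Net tension couple steel: A_s − A'_s = 3730 mm².
a = (A_s − A'_s) f_y / (0.85 f'_c b) = 1547950/(0.85 × 33.8 × 335) = 160.83 mm.
c = a/β₁ = 160.83/0.809 = 198.80 mm; ε'_s = 0.003(c − d')/c = 0.0023 ≥ f_y/E_s = 0.0021, so compression steel does yield.
M_n = (A_s − A'_s) f_y (d − a/2) + A'_s f_y (d − d') = [1547950 × (760 − 80.415) + 464800 × (760 − 48)] × 10⁻⁶ = 1051.96 + 330.94 = 1382.90 kN·m.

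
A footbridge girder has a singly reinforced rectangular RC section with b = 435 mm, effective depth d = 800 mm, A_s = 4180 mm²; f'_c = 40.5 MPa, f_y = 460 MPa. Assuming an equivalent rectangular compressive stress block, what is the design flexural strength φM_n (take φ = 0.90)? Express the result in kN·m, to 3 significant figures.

T = A_s f_y = 4180 × 460 = 1922800 N = 1922.8 kN.
From C = T: a = T/(0.85 f'_c b) = 1922800/(0.85 × 40.5 × 435) = 128.40 mm.
M_n = T(d − a/2) = 1922.8 kN × (800 − 64.2) mm = 1414.80 kN·m.
φM_n = 0.90 × 1414.80 = 1273.32 kN·m.

φM_n ≈ 1270 kN·m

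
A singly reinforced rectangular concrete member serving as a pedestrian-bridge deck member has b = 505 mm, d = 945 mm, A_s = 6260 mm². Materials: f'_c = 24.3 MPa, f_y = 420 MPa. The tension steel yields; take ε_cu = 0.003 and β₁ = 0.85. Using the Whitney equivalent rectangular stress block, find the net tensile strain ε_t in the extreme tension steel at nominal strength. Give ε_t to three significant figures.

ε_t ≈ 0.00656

a = A_s f_y/(0.85 f'_c b) = 252.06 mm.
β₁ = 0.85, so c = a/β₁ = 252.06/0.85 = 296.54 mm.
From the linear strain diagram with ε_cu = 0.003: ε_t = 0.003 (d − c)/c = 0.003 × (945 − 296.54)/296.54 = 0.00656.
Since ε_t ≥ 0.005, the section is tension-controlled.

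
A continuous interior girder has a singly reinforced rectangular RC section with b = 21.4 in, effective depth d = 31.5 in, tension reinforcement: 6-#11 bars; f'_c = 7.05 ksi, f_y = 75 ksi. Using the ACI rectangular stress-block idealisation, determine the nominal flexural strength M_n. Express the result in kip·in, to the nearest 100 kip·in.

A_s = 6 × 1.56 = 9.36 in².
T = A_s f_y = 9.36 × 75 = 702 kips.
a = T/(0.85 f'_c b) = 702/(0.85 × 7.05 × 21.4) = 5.474 in.
M_n = T(d − a/2) = 702 × (31.5 − 2.737) = 20191.6 kip·in.

M_n ≈ 20200 kip·in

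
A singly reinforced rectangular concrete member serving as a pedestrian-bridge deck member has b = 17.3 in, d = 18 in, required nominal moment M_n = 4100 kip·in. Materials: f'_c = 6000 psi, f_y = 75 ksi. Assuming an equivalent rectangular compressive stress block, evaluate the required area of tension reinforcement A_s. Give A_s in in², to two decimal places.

A_s ≈ 3.29 in²

From M_n = 0.85 f'_c a b (d − a/2):
a = d − √(d² − 2M_n/(0.85 f'_c b)) = 18 − √(18² − 2 × 4100/(0.85 × 6 × 17.3)) = 2.799 in.
A_s = 0.85 f'_c a b / f_y = 0.85 × 6 × 2.799 × 17.3 / 75 = 3.293 in².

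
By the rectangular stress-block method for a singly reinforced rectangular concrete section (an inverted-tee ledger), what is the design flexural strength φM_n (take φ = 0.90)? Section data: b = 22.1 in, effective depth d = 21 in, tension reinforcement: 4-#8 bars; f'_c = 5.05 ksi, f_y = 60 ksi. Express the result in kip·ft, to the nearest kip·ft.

A_s = 4 × 0.79 = 3.16 in².
T = A_s f_y = 3.16 × 60 = 189.6 kips.
a = T/(0.85 f'_c b) = 189.6/(0.85 × 5.05 × 22.1) = 1.999 in.
M_n = T(d − a/2) = 189.6 × (21 − 0.9995) = 3792.1 kip·in = 3792.1/12 = 316.01 kip·ft.
φM_n = 0.90 × 316.01 = 284.41 kip·ft.

φM_n ≈ 284 kip·ft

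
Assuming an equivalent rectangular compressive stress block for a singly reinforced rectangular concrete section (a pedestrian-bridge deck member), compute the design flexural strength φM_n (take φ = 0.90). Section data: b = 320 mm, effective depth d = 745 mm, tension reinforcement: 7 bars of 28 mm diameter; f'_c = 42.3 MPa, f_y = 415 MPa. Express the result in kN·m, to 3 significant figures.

φM_n ≈ 1070 kN·m

A_s = 7 × 616 = 4312 mm².
T = A_s f_y = 4312 × 415 = 1789480 N = 1789.48 kN.
From C = T: a = T/(0.85 f'_c b) = 1789480/(0.85 × 42.3 × 320) = 155.53 mm.
M_n = T(d − a/2) = 1789.48 kN × (745 − 77.765) mm = 1194.00 kN·m.
φM_n = 0.90 × 1194.00 = 1074.60 kN·m.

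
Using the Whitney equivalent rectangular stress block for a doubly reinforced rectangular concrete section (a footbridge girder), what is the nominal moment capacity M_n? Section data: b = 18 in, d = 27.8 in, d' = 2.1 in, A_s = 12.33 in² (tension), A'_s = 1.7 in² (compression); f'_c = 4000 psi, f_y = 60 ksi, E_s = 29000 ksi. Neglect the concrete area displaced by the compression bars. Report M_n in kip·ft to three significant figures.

Assume both steels yield.
a = (A_s − A'_s) f_y/(0.85 f'_c b) = (12.33 − 1.7) × 60/(0.85 × 4 × 18) = 10.422 in.
c = a/β₁ = 10.422/0.85 = 12.261 in; ε'_s = 0.003(c − d')/c = 0.0025 ≥ ε_y = 0.0021, so the compression steel yields.
M_n = (A_s − A'_s) f_y (d − a/2) + A'_s f_y (d − d') = 637.8 × (27.8 − 5.211) + 102 × (27.8 − 2.1) = 14407.3 + 2621.4 = 17028.7 kip·in = 17028.7/12 = 1419.06 kip·ft.

M_n ≈ 1420 kip·ft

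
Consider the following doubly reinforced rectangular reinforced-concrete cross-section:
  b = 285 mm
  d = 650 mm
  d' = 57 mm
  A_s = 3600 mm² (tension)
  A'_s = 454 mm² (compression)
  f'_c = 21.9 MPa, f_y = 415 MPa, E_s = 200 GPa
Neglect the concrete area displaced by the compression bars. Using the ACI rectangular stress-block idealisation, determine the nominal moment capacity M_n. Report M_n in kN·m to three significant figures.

M_n ≈ 800 kN·m

Assume both tension and compression steel yield.
Net tension couple steel: A_s − A'_s = 3146 mm².
a = (A_s − A'_s) f_y / (0.85 f'_c b) = 1305590/(0.85 × 21.9 × 285) = 246.09 mm.
c = a/β₁ = 246.09/0.85 = 289.52 mm; ε'_s = 0.003(c − d')/c = 0.0024 ≥ f_y/E_s = 0.0021, so compression steel does yield.
M_n = (A_s − A'_s) f_y (d − a/2) + A'_s f_y (d − d') = [1305590 × (650 − 123.045) + 188410 × (650 − 57)] × 10⁻⁶ = 687.99 + 111.73 = 799.72 kN·m.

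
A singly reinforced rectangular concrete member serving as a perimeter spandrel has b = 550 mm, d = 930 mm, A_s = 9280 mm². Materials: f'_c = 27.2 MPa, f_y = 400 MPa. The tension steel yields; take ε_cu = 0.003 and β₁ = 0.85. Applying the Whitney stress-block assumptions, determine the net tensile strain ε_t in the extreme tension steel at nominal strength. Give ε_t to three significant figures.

a = A_s f_y/(0.85 f'_c b) = 291.92 mm.
β₁ = 0.85, so c = a/β₁ = 291.92/0.85 = 343.44 mm.
From the linear strain diagram with ε_cu = 0.003: ε_t = 0.003 (d − c)/c = 0.003 × (930 − 343.44)/343.44 = 0.00512.
Since ε_t ≥ 0.005, the section is tension-controlled.

ε_t ≈ 0.00512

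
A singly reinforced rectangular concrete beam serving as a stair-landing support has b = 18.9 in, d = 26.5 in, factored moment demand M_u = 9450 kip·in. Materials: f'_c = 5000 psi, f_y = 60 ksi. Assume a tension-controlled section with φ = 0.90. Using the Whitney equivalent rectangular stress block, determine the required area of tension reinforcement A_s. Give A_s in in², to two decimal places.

A_s ≈ 7.37 in²

M_n = M_u/φ = 9450/0.90 = 10500 kip·in.
From M_n = 0.85 f'_c a b (d − a/2):
a = d − √(d² − 2M_n/(0.85 f'_c b)) = 26.5 − √(26.5² − 2 × 10500/(0.85 × 5 × 18.9)) = 5.504 in.
A_s = 0.85 f'_c a b / f_y = 0.85 × 5 × 5.504 × 18.9 / 60 = 7.368 in².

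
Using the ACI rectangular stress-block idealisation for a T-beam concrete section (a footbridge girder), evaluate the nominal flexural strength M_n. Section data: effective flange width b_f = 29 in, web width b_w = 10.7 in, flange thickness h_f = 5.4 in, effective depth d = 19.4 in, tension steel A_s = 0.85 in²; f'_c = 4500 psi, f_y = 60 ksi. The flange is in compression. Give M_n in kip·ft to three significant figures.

M_n ≈ 81.5 kip·ft

Tension: T = A_s f_y = 0.85 × 60 = 51 kips.
Try a within the flange: a = T/(0.85 f'_c b_f) = 51/(0.85 × 4.5 × 29) = 0.460 in.
Since a = 0.460 ≤ h_f = 5.4 in, the stress block lies entirely in the flange; analyse as a rectangular beam of width b_f.
M_n = T(d − a/2) = 51 × (19.4 − 0.23) = 977.7 kip·in.
M_n = 977.7/12 = 81.48 kip·ft.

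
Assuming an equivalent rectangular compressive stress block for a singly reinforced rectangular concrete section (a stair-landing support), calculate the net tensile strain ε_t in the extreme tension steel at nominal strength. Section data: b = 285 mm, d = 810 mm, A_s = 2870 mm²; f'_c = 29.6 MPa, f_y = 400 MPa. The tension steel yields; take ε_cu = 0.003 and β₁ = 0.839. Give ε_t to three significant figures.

ε_t ≈ 0.00973

a = A_s f_y/(0.85 f'_c b) = 160.10 mm.
β₁ = 0.839, so c = a/β₁ = 160.10/0.839 = 190.82 mm.
From the linear strain diagram with ε_cu = 0.003: ε_t = 0.003 (d − c)/c = 0.003 × (810 − 190.82)/190.82 = 0.00973.
Since ε_t ≥ 0.005, the section is tension-controlled.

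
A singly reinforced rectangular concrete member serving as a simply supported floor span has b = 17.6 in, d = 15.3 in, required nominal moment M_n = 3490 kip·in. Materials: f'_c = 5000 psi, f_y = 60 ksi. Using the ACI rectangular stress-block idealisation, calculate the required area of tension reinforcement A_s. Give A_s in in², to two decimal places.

From M_n = 0.85 f'_c a b (d − a/2):
a = d − √(d² − 2M_n/(0.85 f'_c b)) = 15.3 − √(15.3² − 2 × 3490/(0.85 × 5 × 17.6)) = 3.435 in.
A_s = 0.85 f'_c a b / f_y = 0.85 × 5 × 3.435 × 17.6 / 60 = 4.282 in².

A_s ≈ 4.28 in²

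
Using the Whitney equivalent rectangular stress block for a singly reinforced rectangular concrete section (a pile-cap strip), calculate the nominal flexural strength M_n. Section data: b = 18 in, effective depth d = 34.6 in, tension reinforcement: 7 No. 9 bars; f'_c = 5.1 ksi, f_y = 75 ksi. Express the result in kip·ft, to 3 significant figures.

M_n ≈ 1370 kip·ft

A_s = 7 × 1 = 7 in².
T = A_s f_y = 7 × 75 = 525 kips.
a = T/(0.85 f'_c b) = 525/(0.85 × 5.1 × 18) = 6.728 in.
M_n = T(d − a/2) = 525 × (34.6 − 3.364) = 16398.9 kip·in = 16398.9/12 = 1366.58 kip·ft.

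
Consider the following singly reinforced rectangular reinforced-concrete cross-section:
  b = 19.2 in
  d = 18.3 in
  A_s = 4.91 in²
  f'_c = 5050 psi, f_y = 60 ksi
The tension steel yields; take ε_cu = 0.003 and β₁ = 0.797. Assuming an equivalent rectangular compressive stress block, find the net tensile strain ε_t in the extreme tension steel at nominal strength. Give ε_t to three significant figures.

ε_t ≈ 0.00924

a = A_s f_y/(0.85 f'_c b) = 3.575 in.
β₁ = 0.797, so c = a/β₁ = 3.575/0.797 = 4.486 in.
From the linear strain diagram with ε_cu = 0.003: ε_t = 0.003 (d − c)/c = 0.003 × (18.3 − 4.486)/4.486 = 0.00924.
Since ε_t ≥ 0.005, the section is tension-controlled.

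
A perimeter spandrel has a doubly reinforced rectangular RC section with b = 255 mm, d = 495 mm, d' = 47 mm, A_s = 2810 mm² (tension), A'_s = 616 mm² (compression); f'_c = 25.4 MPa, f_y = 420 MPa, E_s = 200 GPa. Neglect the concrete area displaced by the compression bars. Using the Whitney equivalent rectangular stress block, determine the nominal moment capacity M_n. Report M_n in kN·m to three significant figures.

M_n ≈ 495 kN·m

Assume both tension and compression steel yield.
Net tension couple steel: A_s − A'_s = 2194 mm².
a = (A_s − A'_s) f_y / (0.85 f'_c b) = 921480/(0.85 × 25.4 × 255) = 167.38 mm.
c = a/β₁ = 167.38/0.85 = 196.92 mm; ε'_s = 0.003(c − d')/c = 0.0023 ≥ f_y/E_s = 0.0021, so compression steel does yield.
M_n = (A_s − A'_s) f_y (d − a/2) + A'_s f_y (d − d') = [921480 × (495 − 83.69) + 258720 × (495 − 47)] × 10⁻⁶ = 379.01 + 115.91 = 494.92 kN·m.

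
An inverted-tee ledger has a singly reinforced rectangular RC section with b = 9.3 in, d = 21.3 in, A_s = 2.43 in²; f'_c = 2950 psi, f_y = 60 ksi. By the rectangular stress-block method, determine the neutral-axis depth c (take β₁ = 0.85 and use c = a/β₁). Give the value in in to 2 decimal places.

c ≈ 7.36 in

T = A_s f_y = 2.43 × 60 = 145.8 kips.
a = T/(0.85 f'_c b) = 145.8/(0.85 × 2.95 × 9.3) = 6.2522 in.
With β₁ = 0.85, c = a/β₁ = 6.2522/0.85 = 7.36 in.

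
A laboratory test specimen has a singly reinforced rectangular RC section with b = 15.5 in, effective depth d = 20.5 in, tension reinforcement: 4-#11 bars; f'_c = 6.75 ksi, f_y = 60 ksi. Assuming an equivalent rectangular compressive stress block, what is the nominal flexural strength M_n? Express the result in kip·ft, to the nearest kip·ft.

A_s = 4 × 1.56 = 6.24 in².
T = A_s f_y = 6.24 × 60 = 374.4 kips.
a = T/(0.85 f'_c b) = 374.4/(0.85 × 6.75 × 15.5) = 4.210 in.
M_n = T(d − a/2) = 374.4 × (20.5 − 2.105) = 6887.1 kip·in = 6887.1/12 = 573.93 kip·ft.

M_n ≈ 574 kip·ft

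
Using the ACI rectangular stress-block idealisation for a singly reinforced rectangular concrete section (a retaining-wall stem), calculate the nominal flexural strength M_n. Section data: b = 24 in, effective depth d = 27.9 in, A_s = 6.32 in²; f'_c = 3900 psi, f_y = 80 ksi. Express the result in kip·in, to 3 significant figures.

M_n ≈ 12500 kip·in

T = A_s f_y = 6.32 × 80 = 505.6 kips.
a = T/(0.85 f'_c b) = 505.6/(0.85 × 3.9 × 24) = 6.355 in.
M_n = T(d − a/2) = 505.6 × (27.9 − 3.1775) = 12499.7 kip·in.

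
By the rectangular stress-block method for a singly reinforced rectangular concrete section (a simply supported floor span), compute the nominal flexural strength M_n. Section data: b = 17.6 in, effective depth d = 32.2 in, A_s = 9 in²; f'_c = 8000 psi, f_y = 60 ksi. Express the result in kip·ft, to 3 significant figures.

M_n ≈ 1350 kip·ft

T = A_s f_y = 9 × 60 = 540 kips.
a = T/(0.85 f'_c b) = 540/(0.85 × 8 × 17.6) = 4.512 in.
M_n = T(d − a/2) = 540 × (32.2 − 2.256) = 16169.8 kip·in = 16169.8/12 = 1347.48 kip·ft.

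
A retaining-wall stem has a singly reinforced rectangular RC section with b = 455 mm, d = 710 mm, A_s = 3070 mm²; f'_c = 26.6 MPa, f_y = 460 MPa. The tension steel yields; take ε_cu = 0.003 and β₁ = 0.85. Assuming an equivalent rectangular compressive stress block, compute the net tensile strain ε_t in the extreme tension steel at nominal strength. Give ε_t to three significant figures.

ε_t ≈ 0.0102

a = A_s f_y/(0.85 f'_c b) = 137.27 mm.
β₁ = 0.85, so c = a/β₁ = 137.27/0.85 = 161.49 mm.
From the linear strain diagram with ε_cu = 0.003: ε_t = 0.003 (d − c)/c = 0.003 × (710 − 161.49)/161.49 = 0.0102.
Since ε_t ≥ 0.005, the section is tension-controlled.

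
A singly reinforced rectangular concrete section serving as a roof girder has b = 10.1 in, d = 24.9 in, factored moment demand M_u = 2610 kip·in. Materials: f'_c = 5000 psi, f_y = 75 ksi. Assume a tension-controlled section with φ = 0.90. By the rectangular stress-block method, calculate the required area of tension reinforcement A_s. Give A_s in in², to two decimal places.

M_n = M_u/φ = 2610/0.90 = 2900 kip·in.
From M_n = 0.85 f'_c a b (d − a/2):
a = d − √(d² − 2M_n/(0.85 f'_c b)) = 24.9 − √(24.9² − 2 × 2900/(0.85 × 5 × 10.1)) = 2.880 in.
A_s = 0.85 f'_c a b / f_y = 0.85 × 5 × 2.880 × 10.1 / 75 = 1.648 in².

A_s ≈ 1.65 in²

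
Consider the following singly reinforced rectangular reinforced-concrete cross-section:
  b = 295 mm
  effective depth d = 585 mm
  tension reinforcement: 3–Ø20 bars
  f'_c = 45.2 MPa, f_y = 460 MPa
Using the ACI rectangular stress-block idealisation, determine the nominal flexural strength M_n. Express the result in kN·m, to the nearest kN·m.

A_s = 3 × 314 = 942 mm².
T = A_s f_y = 942 × 460 = 433320 N = 433.32 kN.
From C = T: a = T/(0.85 f'_c b) = 433320/(0.85 × 45.2 × 295) = 38.23 mm.
M_n = T(d − a/2) = 433.32 kN × (585 − 19.115) mm = 245.21 kN·m.

M_n ≈ 245 kN·m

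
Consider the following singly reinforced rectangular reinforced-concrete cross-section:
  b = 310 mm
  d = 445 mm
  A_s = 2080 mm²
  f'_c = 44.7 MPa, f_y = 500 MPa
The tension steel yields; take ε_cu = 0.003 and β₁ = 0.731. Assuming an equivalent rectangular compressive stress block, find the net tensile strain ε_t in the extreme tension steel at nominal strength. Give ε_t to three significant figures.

a = A_s f_y/(0.85 f'_c b) = 88.30 mm.
β₁ = 0.731, so c = a/β₁ = 88.30/0.731 = 120.79 mm.
From the linear strain diagram with ε_cu = 0.003: ε_t = 0.003 (d − c)/c = 0.003 × (445 − 120.79)/120.79 = 0.00805.
Since ε_t ≥ 0.005, the section is tension-controlled.

ε_t ≈ 0.00805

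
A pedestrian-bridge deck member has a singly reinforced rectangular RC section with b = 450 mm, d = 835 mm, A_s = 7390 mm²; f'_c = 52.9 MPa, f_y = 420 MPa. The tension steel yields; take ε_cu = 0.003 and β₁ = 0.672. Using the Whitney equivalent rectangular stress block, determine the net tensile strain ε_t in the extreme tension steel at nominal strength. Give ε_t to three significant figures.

a = A_s f_y/(0.85 f'_c b) = 153.39 mm.
β₁ = 0.672, so c = a/β₁ = 153.39/0.672 = 228.26 mm.
From the linear strain diagram with ε_cu = 0.003: ε_t = 0.003 (d − c)/c = 0.003 × (835 − 228.26)/228.26 = 0.00797.
Since ε_t ≥ 0.005, the section is tension-controlled.

ε_t ≈ 0.00797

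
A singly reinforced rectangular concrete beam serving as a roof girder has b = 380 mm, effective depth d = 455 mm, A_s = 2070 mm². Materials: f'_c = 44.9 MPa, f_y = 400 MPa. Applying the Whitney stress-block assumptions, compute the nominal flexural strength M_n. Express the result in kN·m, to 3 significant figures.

T = A_s f_y = 2070 × 400 = 828000 N = 828 kN.
From C = T: a = T/(0.85 f'_c b) = 828000/(0.85 × 44.9 × 380) = 57.09 mm.
M_n = T(d − a/2) = 828 kN × (455 − 28.545) mm = 353.10 kN·m.

M_n ≈ 353 kN·m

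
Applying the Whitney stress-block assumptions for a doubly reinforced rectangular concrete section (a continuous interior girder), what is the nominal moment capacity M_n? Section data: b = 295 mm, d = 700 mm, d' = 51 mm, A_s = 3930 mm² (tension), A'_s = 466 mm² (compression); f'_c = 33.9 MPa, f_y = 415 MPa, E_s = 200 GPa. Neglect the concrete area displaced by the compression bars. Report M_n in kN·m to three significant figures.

M_n ≈ 1010 kN·m

Assume both tension and compression steel yield.
Net tension couple steel: A_s − A'_s = 3464 mm².
a = (A_s − A'_s) f_y / (0.85 f'_c b) = 1437560/(0.85 × 33.9 × 295) = 169.12 mm.
c = a/β₁ = 169.12/0.808 = 209.31 mm; ε'_s = 0.003(c − d')/c = 0.0023 ≥ f_y/E_s = 0.0021, so compression steel does yield.
M_n = (A_s − A'_s) f_y (d − a/2) + A'_s f_y (d − d') = [1437560 × (700 − 84.56) + 193390 × (700 − 51)] × 10⁻⁶ = 884.73 + 125.51 = 1010.24 kN·m.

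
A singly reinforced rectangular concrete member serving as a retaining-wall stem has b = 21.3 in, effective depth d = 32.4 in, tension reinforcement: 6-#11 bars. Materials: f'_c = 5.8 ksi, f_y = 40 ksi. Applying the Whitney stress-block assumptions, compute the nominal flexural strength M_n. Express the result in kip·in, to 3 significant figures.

M_n ≈ 11500 kip·in

A_s = 6 × 1.56 = 9.36 in².
T = A_s f_y = 9.36 × 40 = 374.4 kips.
a = T/(0.85 f'_c b) = 374.4/(0.85 × 5.8 × 21.3) = 3.565 in.
M_n = T(d − a/2) = 374.4 × (32.4 − 1.7825) = 11463.2 kip·in.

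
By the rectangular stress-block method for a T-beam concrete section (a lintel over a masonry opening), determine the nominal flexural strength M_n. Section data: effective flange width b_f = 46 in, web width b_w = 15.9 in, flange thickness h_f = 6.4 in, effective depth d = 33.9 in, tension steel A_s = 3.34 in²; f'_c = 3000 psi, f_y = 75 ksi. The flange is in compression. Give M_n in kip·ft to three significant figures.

Tension: T = A_s f_y = 3.34 × 75 = 250.5 kips.
Try a within the flange: a = T/(0.85 f'_c b_f) = 250.5/(0.85 × 3 × 46) = 2.136 in.
Since a = 2.136 ≤ h_f = 6.4 in, the stress block lies entirely in the flange; analyse as a rectangular beam of width b_f.
M_n = T(d − a/2) = 250.5 × (33.9 − 1.068) = 8224.4 kip·in.
M_n = 8224.4/12 = 685.37 kip·ft.

M_n ≈ 685 kip·ft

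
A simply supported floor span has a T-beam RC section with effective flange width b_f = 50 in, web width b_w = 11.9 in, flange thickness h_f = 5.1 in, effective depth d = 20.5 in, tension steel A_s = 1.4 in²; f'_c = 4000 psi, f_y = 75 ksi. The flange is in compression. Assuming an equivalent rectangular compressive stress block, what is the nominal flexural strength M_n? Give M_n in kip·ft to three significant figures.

Tension: T = A_s f_y = 1.4 × 75 = 105 kips.
Try a within the flange: a = T/(0.85 f'_c b_f) = 105/(0.85 × 4 × 50) = 0.618 in.
Since a = 0.618 ≤ h_f = 5.1 in, the stress block lies entirely in the flange; analyse as a rectangular beam of width b_f.
M_n = T(d − a/2) = 105 × (20.5 − 0.309) = 2120.1 kip·in.
M_n = 2120.1/12 = 176.68 kip·ft.

M_n ≈ 177 kip·ft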